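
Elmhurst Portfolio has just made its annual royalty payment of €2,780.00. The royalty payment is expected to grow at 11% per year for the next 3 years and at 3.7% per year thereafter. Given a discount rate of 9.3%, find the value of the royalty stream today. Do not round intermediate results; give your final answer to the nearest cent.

D_1 = 3085.80000
D_2 = 3425.23800
D_3 = 3802.01418
Terminal value at year 3: TV = D_3×(1+g_2)/(r−g_2) = 3942.68870/0.056 = 70405.15544
P_0 = D_1/(1+r)^1 + D_2/(1+r)^2 + D_3/(1+r)^3 + TV/(1+r)^3
    = 2823.23879 + 2867.15010 + 2911.74438 + 53919.26653 = 62521.39981

€62521.40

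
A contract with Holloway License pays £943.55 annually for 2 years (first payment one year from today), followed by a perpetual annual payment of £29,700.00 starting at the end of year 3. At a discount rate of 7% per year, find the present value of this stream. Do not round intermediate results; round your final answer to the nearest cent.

£372293.53

PV of 2-year annuity: £943.55 × [1 − (1+0.07)^−2] / 0.07 = 1705.95554
Perpetuity value at year 2: £29,700.00 / 0.07 = 424285.71429
PV of perpetuity: 424285.71429 / (1+0.07)^2 = 370587.57471
Total PV = 1705.95554 + 370587.57471 = 372293.53025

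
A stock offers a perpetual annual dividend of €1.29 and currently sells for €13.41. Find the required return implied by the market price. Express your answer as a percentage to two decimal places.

9.62%

P = C/r ⇒ r = C/P = €1.29/€13.41 = 0.096197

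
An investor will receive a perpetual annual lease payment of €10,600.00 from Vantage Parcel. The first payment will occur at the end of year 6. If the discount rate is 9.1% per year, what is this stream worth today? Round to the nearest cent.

€75359.97

Value at end of year 5: C / r = €10,600.00 / 0.091 = €116,483.5165
Discount to today: PV = €116,483.5165 / (1 + 0.091)^5 = €116,483.5165 / 1.545695 = €75,359.97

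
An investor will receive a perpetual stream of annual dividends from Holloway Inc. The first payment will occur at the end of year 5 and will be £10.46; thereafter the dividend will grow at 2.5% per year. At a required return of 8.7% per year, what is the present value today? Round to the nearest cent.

Value at end of year 4: C₁ / (r − g) = £10.46 / (0.087 − 0.025) = £168.7097
Discount to today: PV = £168.7097 / (1 + 0.087)^4 = £168.7097 / 1.396105 = £120.84

£120.84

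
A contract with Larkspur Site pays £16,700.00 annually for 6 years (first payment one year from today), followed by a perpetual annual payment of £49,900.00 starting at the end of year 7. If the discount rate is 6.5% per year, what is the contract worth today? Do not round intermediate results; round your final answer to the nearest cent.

PV of 6-year annuity: £16,700.00 × [1 − (1+0.065)^−6] / 0.065 = 80844.92640
Perpetuity value at year 6: £49,900.00 / 0.065 = 767692.30769
PV of perpetuity: 767692.30769 / (1+0.065)^6 = 526125.73120
Total PV = 80844.92640 + 526125.73120 = 606970.65760

£606970.66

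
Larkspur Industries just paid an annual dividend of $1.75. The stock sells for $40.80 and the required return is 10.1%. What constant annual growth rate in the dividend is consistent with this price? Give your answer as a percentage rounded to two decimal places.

P = D₀(1+g)/(r−g) ⇒ P(r−g) = D₀(1+g) ⇒ g(P+D₀) = P·r − D₀
g = (P·r − D₀)/(P + D₀) = ($40.80×0.101 − $1.75) / ($40.80 + $1.75) = 0.055718

5.57%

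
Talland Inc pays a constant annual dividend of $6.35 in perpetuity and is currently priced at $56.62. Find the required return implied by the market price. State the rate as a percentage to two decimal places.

11.22%

P = C/r ⇒ r = C/P = $6.35/$56.62 = 0.112151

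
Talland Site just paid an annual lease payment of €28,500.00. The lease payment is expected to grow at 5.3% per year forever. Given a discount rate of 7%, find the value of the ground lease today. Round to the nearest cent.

€1765323.53

D₁ = D₀ × (1 + g) = €28,500.00 × 1.053 = €30,010.5000
Growing perpetuity: P = D₁ / (r − g) = €30,010.5000 / (0.07 − 0.053) = €1,765,323.53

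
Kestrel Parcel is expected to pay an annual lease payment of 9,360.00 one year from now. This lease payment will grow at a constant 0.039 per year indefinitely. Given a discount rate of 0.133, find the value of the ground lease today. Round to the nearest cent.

Growing perpetuity: P = D₁ / (r − g) = 9,360.0000 / (0.133 − 0.039) = 99,574.47

99574.47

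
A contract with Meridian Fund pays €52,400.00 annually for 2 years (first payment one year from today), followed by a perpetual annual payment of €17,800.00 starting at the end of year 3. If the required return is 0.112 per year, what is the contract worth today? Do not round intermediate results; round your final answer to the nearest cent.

PV of 2-year annuity: €52,400.00 × [1 − (1+0.112)^−2] / 0.112 = 89498.47316
Perpetuity value at year 2: €17,800.00 / 0.112 = 158928.57143
PV of perpetuity: 158928.57143 / (1+0.112)^2 = 128526.41833
Total PV = 89498.47316 + 128526.41833 = 218024.89149

€218024.89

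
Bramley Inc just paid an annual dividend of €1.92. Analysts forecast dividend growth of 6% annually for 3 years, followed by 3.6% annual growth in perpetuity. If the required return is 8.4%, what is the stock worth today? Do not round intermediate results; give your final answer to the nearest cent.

€44.26

D_1 = 2.03520
D_2 = 2.15731
D_3 = 2.28675
Terminal value at year 3: TV = D_3×(1+g_2)/(r−g_2) = 2.36907/0.048 = 49.35570
P_0 = D_1/(1+r)^1 + D_2/(1+r)^2 + D_3/(1+r)^3 + TV/(1+r)^3
    = 1.87749 + 1.83592 + 1.79527 + 38.74802 = 44.25671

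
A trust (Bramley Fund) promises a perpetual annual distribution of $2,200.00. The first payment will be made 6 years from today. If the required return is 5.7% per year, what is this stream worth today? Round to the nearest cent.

Value at end of year 5: C / r = $2,200.00 / 0.057 = $38,596.4912
Discount to today: PV = $38,596.4912 / (1 + 0.057)^5 = $38,596.4912 / 1.319395 = $29,253.17

$29253.17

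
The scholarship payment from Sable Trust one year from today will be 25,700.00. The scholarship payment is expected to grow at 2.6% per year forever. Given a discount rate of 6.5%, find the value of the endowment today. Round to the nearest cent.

658974.36

Growing perpetuity: P = D₁ / (r − g) = 25,700.0000 / (0.065 − 0.026) = 658,974.36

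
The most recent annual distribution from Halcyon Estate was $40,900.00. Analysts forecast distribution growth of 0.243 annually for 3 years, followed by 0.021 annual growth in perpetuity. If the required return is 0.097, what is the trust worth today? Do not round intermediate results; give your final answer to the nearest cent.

D_1 = 50838.70000
D_2 = 63192.50410
D_3 = 78548.28260
Terminal value at year 3: TV = D_3×(1+g_2)/(r−g_2) = 80197.79653/0.076 = 1055234.16488
P_0 = D_1/(1+r)^1 + D_2/(1+r)^2 + D_3/(1+r)^3 + TV/(1+r)^3
    = 46343.39107 + 52511.24439 + 59499.97883 + 799335.24192 = 957689.85620

$957689.86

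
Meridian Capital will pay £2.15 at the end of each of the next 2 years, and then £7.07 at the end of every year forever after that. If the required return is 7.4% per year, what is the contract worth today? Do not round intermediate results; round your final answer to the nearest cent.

£86.69

PV of 2-year annuity: £2.15 × [1 − (1+0.074)^−2] / 0.074 = 3.86579
Perpetuity value at year 2: £7.07 / 0.074 = 95.54054
PV of perpetuity: 95.54054 / (1+0.074)^2 = 82.82837
Total PV = 3.86579 + 82.82837 = 86.69417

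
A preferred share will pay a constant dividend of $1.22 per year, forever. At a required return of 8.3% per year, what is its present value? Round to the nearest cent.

$14.70

Level perpetuity: PV = C / r = $1.22 / 0.083 = $14.70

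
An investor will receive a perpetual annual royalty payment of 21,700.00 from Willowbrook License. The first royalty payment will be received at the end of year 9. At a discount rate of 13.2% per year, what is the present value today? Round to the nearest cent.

Value at end of year 8: C / r = 21,700.00 / 0.132 = 164,393.9394
Discount to today: PV = 164,393.9394 / (1 + 0.132)^8 = 164,393.9394 / 2.696320 = 60,969.75

60969.75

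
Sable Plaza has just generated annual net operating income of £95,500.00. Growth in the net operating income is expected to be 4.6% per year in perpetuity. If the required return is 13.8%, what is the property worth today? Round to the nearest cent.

D₁ = D₀ × (1 + g) = £95,500.00 × 1.046 = £99,893.0000
Growing perpetuity: P = D₁ / (r − g) = £99,893.0000 / (0.138 − 0.046) = £1,085,793.48

£1085793.48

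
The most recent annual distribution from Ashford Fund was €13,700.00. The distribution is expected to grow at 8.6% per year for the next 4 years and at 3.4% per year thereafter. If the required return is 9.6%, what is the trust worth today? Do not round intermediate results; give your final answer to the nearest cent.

D_1 = 14878.20000
D_2 = 16157.72520
D_3 = 17547.28957
D_4 = 19056.35647
Terminal value at year 4: TV = D_4×(1+g_2)/(r−g_2) = 19704.27259/0.062 = 317810.84823
P_0 = D_1/(1+r)^1 + D_2/(1+r)^2 + D_3/(1+r)^3 + D_4/(1+r)^4 + TV/(1+r)^4
    = 13575.00000 + 13451.14051 + 13328.41113 + 13206.80154 + 220255.36755 = 273816.72073

€273816.72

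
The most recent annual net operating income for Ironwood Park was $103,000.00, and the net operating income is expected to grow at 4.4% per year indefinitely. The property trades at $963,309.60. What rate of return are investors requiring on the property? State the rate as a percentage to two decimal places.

D₁ = $103,000.00 × 1.044 = $107,532.0000
P = D₁/(r − g) ⇒ r = D₁/P + g = $107,532.0000/$963,309.60 + 0.044 = 0.111628 + 0.044 = 0.155628

15.56%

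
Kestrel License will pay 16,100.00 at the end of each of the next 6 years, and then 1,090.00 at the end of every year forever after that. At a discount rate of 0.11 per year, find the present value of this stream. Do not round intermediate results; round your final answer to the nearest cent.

PV of 6-year annuity: 16,100.00 × [1 − (1+0.11)^−6] / 0.11 = 68111.65945
Perpetuity value at year 6: 1,090.00 / 0.11 = 9909.09091
PV of perpetuity: 9909.09091 / (1+0.11)^6 = 5297.80465
Total PV = 68111.65945 + 5297.80465 = 73409.46409

73409.46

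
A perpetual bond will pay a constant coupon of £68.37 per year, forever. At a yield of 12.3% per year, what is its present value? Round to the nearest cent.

£555.85

Level perpetuity: PV = C / r = £68.37 / 0.123 = £555.85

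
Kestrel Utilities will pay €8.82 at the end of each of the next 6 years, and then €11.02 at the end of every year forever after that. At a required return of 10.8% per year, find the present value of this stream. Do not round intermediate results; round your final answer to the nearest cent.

€92.68

PV of 6-year annuity: €8.82 × [1 − (1+0.108)^−6] / 0.108 = 37.52932
Perpetuity value at year 6: €11.02 / 0.108 = 102.03704
PV of perpetuity: 102.03704 / (1+0.108)^6 = 55.14667
Total PV = 37.52932 + 55.14667 = 92.67598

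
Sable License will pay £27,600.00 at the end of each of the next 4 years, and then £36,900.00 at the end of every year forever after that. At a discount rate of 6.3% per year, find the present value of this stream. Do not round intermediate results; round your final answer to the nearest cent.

£553708.95

PV of 4-year annuity: £27,600.00 × [1 − (1+0.063)^−4] / 0.063 = 94983.58004
Perpetuity value at year 4: £36,900.00 / 0.063 = 585714.28571
PV of perpetuity: 585714.28571 / (1+0.063)^4 = 458725.36892
Total PV = 94983.58004 + 458725.36892 = 553708.94896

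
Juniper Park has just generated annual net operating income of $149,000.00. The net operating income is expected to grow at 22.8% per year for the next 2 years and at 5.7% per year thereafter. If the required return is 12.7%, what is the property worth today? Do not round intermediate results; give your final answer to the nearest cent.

$3010491.27

D_1 = 182972.00000
D_2 = 224689.61600
Terminal value at year 2: TV = D_2×(1+g_2)/(r−g_2) = 237496.92411/0.07 = 3392813.20160
P_0 = D_1/(1+r)^1 + D_2/(1+r)^2 + TV/(1+r)^2
    = 162353.14996 + 176902.98859 + 2671235.12777 = 3010491.26632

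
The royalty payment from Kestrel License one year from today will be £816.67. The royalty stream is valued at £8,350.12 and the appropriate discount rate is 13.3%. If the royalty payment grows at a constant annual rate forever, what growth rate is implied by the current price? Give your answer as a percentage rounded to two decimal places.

3.52%

P = D₁/(r−g) ⇒ g = r − D₁/P = 0.133 − £816.67/£8,350.12 = 0.035197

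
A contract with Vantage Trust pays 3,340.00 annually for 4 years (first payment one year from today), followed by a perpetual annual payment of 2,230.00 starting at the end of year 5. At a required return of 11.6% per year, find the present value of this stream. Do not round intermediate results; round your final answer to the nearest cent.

PV of 4-year annuity: 3,340.00 × [1 − (1+0.116)^−4] / 0.116 = 10230.80722
Perpetuity value at year 4: 2,230.00 / 0.116 = 19224.13793
PV of perpetuity: 19224.13793 / (1+0.116)^4 = 12393.38940
Total PV = 10230.80722 + 12393.38940 = 22624.19662

22624.20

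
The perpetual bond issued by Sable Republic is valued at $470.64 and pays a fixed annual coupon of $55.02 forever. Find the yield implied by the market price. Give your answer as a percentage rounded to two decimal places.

P = C/r ⇒ r = C/P = $55.02/$470.64 = 0.116905

11.69%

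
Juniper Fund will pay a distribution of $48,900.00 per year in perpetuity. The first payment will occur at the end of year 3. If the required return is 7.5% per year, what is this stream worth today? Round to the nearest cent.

$564196.86

Value at end of year 2: C / r = $48,900.00 / 0.075 = $652,000.0000
Discount to today: PV = $652,000.0000 / (1 + 0.075)^2 = $652,000.0000 / 1.155625 = $564,196.86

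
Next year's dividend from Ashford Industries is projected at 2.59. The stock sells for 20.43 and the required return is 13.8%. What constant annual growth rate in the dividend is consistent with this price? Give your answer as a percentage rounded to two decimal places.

1.12%

P = D₁/(r−g) ⇒ g = r − D₁/P = 0.138 − 2.59/20.43 = 0.011226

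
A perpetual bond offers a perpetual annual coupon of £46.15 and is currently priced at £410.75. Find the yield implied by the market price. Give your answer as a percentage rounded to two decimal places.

11.24%

P = C/r ⇒ r = C/P = £46.15/£410.75 = 0.112355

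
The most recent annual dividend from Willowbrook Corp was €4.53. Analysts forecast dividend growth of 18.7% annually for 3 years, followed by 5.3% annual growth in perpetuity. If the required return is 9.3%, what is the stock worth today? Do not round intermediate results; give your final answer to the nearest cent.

€168.81

D_1 = 5.37711
D_2 = 6.38263
D_3 = 7.57618
Terminal value at year 3: TV = D_3×(1+g_2)/(r−g_2) = 7.97772/0.04 = 199.44297
P_0 = D_1/(1+r)^1 + D_2/(1+r)^2 + D_3/(1+r)^3 + TV/(1+r)^3
    = 4.91959 + 5.34268 + 5.80216 + 152.74192 = 168.80636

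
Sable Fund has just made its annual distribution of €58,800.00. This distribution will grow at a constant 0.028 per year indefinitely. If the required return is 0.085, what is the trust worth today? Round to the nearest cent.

€1060463.16

D₁ = D₀ × (1 + g) = €58,800.00 × 1.028 = €60,446.4000
Growing perpetuity: P = D₁ / (r − g) = €60,446.4000 / (0.085 − 0.028) = €1,060,463.16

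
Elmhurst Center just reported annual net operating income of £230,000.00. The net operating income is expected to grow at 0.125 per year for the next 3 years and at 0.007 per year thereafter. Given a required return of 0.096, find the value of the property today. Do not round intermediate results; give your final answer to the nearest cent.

£3541610.82

D_1 = 258750.00000
D_2 = 291093.75000
D_3 = 327480.46875
Terminal value at year 3: TV = D_3×(1+g_2)/(r−g_2) = 329772.83203/0.089 = 3705312.71945
P_0 = D_1/(1+r)^1 + D_2/(1+r)^2 + D_3/(1+r)^3 + TV/(1+r)^3
    = 236085.76642 + 242332.56134 + 248744.64553 + 2814447.84329 = 3541610.81658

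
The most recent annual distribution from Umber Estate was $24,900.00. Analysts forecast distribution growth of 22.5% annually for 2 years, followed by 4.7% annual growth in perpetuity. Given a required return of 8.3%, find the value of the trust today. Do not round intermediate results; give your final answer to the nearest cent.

D_1 = 30502.50000
D_2 = 37365.56250
Terminal value at year 2: TV = D_2×(1+g_2)/(r−g_2) = 39121.74394/0.036 = 1086715.10938
P_0 = D_1/(1+r)^1 + D_2/(1+r)^2 + TV/(1+r)^2
    = 28164.81994 + 31857.71416 + 926528.52007 = 986551.05417

$986551.05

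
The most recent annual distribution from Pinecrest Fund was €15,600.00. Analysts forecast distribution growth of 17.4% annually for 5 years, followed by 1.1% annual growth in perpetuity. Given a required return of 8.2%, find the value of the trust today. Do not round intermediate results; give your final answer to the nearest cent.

€434358.74

D_1 = 18314.40000
D_2 = 21501.10560
D_3 = 25242.29797
D_4 = 29634.45782
D_5 = 34790.85348
Terminal value at year 5: TV = D_5×(1+g_2)/(r−g_2) = 35173.55287/0.071 = 495402.15312
P_0 = D_1/(1+r)^1 + D_2/(1+r)^2 + D_3/(1+r)^3 + D_4/(1+r)^4 + D_5/(1+r)^5 + TV/(1+r)^5
    = 16926.43253 + 18365.64861 + 19927.23795 + 21621.60569 + 23460.04166 + 334057.77636 = 434358.74281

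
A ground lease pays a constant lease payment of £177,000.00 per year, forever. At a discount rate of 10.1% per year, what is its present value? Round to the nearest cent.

Level perpetuity: PV = C / r = £177,000.00 / 0.101 = £1,752,475.25

£1752475.25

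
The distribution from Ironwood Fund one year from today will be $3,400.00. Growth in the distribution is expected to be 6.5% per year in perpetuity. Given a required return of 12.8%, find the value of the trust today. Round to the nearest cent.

Growing perpetuity: P = D₁ / (r − g) = $3,400.0000 / (0.128 − 0.065) = $53,968.25

$53968.25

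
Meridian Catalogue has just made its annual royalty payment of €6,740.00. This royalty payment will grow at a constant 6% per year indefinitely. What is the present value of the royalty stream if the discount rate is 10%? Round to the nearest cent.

€178610.00

D₁ = D₀ × (1 + g) = €6,740.00 × 1.06 = €7,144.4000
Growing perpetuity: P = D₁ / (r − g) = €7,144.4000 / (0.1 − 0.06) = €178,610.00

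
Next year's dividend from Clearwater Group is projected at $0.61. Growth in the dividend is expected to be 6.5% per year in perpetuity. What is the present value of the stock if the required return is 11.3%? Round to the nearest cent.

$12.71

Growing perpetuity: P = D₁ / (r − g) = $0.6100 / (0.113 − 0.065) = $12.71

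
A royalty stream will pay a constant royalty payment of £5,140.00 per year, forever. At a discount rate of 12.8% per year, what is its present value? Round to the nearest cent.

Level perpetuity: PV = C / r = £5,140.00 / 0.128 = £40,156.25

£40156.25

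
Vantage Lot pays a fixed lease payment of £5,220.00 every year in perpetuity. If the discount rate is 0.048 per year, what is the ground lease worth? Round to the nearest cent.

£108750.00

Level perpetuity: PV = C / r = £5,220.00 / 0.048 = £108,750.00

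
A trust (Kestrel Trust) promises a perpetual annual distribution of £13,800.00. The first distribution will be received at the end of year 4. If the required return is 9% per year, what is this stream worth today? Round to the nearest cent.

£118401.47

Value at end of year 3: C / r = £13,800.00 / 0.09 = £153,333.3333
Discount to today: PV = £153,333.3333 / (1 + 0.09)^3 = £153,333.3333 / 1.295029 = £118,401.47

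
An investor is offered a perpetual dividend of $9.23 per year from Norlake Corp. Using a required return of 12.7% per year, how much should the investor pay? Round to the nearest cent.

Level perpetuity: PV = C / r = $9.23 / 0.127 = $72.68

$72.68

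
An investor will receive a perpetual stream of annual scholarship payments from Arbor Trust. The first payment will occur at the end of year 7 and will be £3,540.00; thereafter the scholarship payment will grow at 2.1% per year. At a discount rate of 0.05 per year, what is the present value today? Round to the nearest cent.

£91089.74

Value at end of year 6: C₁ / (r − g) = £3,540.00 / (0.05 − 0.021) = £122,068.9655
Discount to today: PV = £122,068.9655 / (1 + 0.05)^6 = £122,068.9655 / 1.340096 = £91,089.74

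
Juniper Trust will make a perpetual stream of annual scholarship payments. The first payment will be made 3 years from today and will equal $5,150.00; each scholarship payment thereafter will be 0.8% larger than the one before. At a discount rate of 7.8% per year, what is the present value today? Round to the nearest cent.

$63309.91

Value at end of year 2: C₁ / (r − g) = $5,150.00 / (0.078 − 0.008) = $73,571.4286
Discount to today: PV = $73,571.4286 / (1 + 0.078)^2 = $73,571.4286 / 1.162084 = $63,309.91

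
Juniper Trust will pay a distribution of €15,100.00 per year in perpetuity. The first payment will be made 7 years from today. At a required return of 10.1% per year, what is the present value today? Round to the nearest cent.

€83932.79

Value at end of year 6: C / r = €15,100.00 / 0.101 = €149,504.9505
Discount to today: PV = €149,504.9505 / (1 + 0.101)^6 = €149,504.9505 / 1.781246 = €83,932.79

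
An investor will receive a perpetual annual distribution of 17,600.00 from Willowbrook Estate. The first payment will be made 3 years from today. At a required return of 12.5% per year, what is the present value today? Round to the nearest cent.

Value at end of year 2: C / r = 17,600.00 / 0.125 = 140,800.0000
Discount to today: PV = 140,800.0000 / (1 + 0.125)^2 = 140,800.0000 / 1.265625 = 111,249.38

111249.38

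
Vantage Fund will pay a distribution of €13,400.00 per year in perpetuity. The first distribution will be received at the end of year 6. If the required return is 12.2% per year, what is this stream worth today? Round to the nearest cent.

Value at end of year 5: C / r = €13,400.00 / 0.122 = €109,836.0656
Discount to today: PV = €109,836.0656 / (1 + 0.122)^5 = €109,836.0656 / 1.778133 = €61,770.44

€61770.44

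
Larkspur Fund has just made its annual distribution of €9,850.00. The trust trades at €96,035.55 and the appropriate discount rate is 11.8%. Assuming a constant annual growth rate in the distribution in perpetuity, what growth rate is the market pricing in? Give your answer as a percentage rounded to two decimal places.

P = D₀(1+g)/(r−g) ⇒ P(r−g) = D₀(1+g) ⇒ g(P+D₀) = P·r − D₀
g = (P·r − D₀)/(P + D₀) = (€96,035.55×0.118 − €9,850.00) / (€96,035.55 + €9,850.00) = 0.013998

1.40%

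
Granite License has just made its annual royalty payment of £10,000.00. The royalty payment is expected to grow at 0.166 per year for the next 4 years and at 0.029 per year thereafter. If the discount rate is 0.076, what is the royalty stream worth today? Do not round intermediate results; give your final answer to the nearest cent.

£350993.34

D_1 = 11660.00000
D_2 = 13595.56000
D_3 = 15852.42296
D_4 = 18483.92517
Terminal value at year 4: TV = D_4×(1+g_2)/(r−g_2) = 19019.95900/0.047 = 404679.97875
P_0 = D_1/(1+r)^1 + D_2/(1+r)^2 + D_3/(1+r)^3 + D_4/(1+r)^4 + TV/(1+r)^4
    = 10836.43123 + 11742.82417 + 12725.03066 + 13789.39196 + 301899.66645 = 350993.34446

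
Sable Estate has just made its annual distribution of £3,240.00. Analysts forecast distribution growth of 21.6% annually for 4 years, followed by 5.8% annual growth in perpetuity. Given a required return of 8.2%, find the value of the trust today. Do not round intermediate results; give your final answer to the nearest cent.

£245348.76

D_1 = 3939.84000
D_2 = 4790.84544
D_3 = 5825.66806
D_4 = 7084.01235
Terminal value at year 4: TV = D_4×(1+g_2)/(r−g_2) = 7494.88507/0.024 = 312286.87798
P_0 = D_1/(1+r)^1 + D_2/(1+r)^2 + D_3/(1+r)^3 + D_4/(1+r)^4 + TV/(1+r)^4
    = 3641.25693 + 4092.20742 + 4599.00575 + 5168.56839 + 227847.72303 = 245348.76151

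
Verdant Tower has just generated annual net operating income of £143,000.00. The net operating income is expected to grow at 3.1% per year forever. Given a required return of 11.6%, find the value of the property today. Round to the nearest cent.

D₁ = D₀ × (1 + g) = £143,000.00 × 1.031 = £147,433.0000
Growing perpetuity: P = D₁ / (r − g) = £147,433.0000 / (0.116 − 0.031) = £1,734,505.88

£1734505.88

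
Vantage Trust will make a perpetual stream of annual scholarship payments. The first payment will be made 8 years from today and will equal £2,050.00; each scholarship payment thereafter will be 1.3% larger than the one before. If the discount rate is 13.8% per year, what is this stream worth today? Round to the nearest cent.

Value at end of year 7: C₁ / (r − g) = £2,050.00 / (0.138 − 0.013) = £16,400.0000
Discount to today: PV = £16,400.0000 / (1 + 0.138)^7 = £16,400.0000 / 2.471700 = £6,635.11

£6635.11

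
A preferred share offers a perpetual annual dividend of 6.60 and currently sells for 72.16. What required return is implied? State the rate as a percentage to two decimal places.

9.15%

P = C/r ⇒ r = C/P = 6.60/72.16 = 0.091463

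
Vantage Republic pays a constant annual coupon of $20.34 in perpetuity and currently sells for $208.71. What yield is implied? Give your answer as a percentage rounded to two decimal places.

9.75%

P = C/r ⇒ r = C/P = $20.34/$208.71 = 0.097456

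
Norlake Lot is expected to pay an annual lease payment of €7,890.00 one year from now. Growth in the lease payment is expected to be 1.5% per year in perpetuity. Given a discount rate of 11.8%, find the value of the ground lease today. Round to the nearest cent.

Growing perpetuity: P = D₁ / (r − g) = €7,890.0000 / (0.118 − 0.015) = €76,601.94

€76601.94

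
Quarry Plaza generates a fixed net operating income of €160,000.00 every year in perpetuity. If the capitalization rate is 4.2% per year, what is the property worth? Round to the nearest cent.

€3809523.81

Level perpetuity: PV = C / r = €160,000.00 / 0.042 = €3,809,523.81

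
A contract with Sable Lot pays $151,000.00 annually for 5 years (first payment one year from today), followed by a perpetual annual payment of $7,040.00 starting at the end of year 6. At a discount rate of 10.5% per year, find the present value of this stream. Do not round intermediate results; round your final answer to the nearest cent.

PV of 5-year annuity: $151,000.00 × [1 − (1+0.105)^−5] / 0.105 = 565171.59174
Perpetuity value at year 5: $7,040.00 / 0.105 = 67047.61905
PV of perpetuity: 67047.61905 / (1+0.105)^5 = 40697.89715
Total PV = 565171.59174 + 40697.89715 = 605869.48890

$605869.49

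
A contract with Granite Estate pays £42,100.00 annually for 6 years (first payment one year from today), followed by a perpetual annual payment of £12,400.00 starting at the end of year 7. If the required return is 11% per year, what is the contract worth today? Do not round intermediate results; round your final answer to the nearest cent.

PV of 6-year annuity: £42,100.00 × [1 − (1+0.11)^−6] / 0.11 = 178105.64364
Perpetuity value at year 6: £12,400.00 / 0.11 = 112727.27273
PV of perpetuity: 112727.27273 / (1+0.11)^6 = 60268.60334
Total PV = 178105.64364 + 60268.60334 = 238374.24698

£238374.25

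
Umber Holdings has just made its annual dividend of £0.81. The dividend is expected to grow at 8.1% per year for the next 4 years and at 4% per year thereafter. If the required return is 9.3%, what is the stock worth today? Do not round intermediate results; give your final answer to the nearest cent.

£18.36

D_1 = 0.87561
D_2 = 0.94653
D_3 = 1.02320
D_4 = 1.10608
Terminal value at year 4: TV = D_4×(1+g_2)/(r−g_2) = 1.15033/0.053 = 21.70427
P_0 = D_1/(1+r)^1 + D_2/(1+r)^2 + D_3/(1+r)^3 + D_4/(1+r)^4 + TV/(1+r)^4
    = 0.80111 + 0.79231 + 0.78361 + 0.77501 + 15.20774 = 18.35978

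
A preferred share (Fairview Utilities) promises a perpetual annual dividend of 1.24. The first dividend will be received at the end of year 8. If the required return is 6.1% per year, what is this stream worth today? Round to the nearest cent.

13.43

Value at end of year 7: C / r = 1.24 / 0.061 = 20.3279
Discount to today: PV = 20.3279 / (1 + 0.061)^7 = 20.3279 / 1.513588 = 13.43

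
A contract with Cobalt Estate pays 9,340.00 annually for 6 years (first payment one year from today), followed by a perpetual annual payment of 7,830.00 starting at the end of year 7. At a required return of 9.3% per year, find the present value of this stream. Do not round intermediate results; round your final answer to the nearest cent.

PV of 6-year annuity: 9,340.00 × [1 − (1+0.093)^−6] / 0.093 = 41526.35593
Perpetuity value at year 6: 7,830.00 / 0.093 = 84193.54839
PV of perpetuity: 84193.54839 / (1+0.093)^6 = 49380.76820
Total PV = 41526.35593 + 49380.76820 = 90907.12413

90907.12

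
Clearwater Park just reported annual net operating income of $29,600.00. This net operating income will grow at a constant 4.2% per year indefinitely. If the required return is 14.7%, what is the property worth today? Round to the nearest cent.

$293744.76

D₁ = D₀ × (1 + g) = $29,600.00 × 1.042 = $30,843.2000
Growing perpetuity: P = D₁ / (r − g) = $30,843.2000 / (0.147 − 0.042) = $293,744.76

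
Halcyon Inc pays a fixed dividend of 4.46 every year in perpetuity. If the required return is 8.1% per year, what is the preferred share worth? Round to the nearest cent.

55.06

Level perpetuity: PV = C / r = 4.46 / 0.081 = 55.06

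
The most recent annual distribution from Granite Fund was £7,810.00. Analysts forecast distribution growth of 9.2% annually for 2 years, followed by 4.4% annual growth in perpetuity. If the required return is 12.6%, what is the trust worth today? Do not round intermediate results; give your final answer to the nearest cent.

£108440.00

D_1 = 8528.52000
D_2 = 9313.14384
Terminal value at year 2: TV = D_2×(1+g_2)/(r−g_2) = 9722.92217/0.082 = 118572.22157
P_0 = D_1/(1+r)^1 + D_2/(1+r)^2 + TV/(1+r)^2
    = 7574.17407 + 7345.46899 + 93520.36128 = 108440.00433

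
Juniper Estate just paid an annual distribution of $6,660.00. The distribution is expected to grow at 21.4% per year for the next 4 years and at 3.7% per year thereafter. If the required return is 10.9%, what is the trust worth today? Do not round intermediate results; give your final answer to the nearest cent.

D_1 = 8085.24000
D_2 = 9815.48136
D_3 = 11915.99437
D_4 = 14466.01717
Terminal value at year 4: TV = D_4×(1+g_2)/(r−g_2) = 15001.25980/0.072 = 208350.83058
P_0 = D_1/(1+r)^1 + D_2/(1+r)^2 + D_3/(1+r)^3 + D_4/(1+r)^4 + TV/(1+r)^4
    = 7290.56808 + 7980.83828 + 8736.46318 + 9563.63057 + 137742.84584 = 171314.34594

$171314.35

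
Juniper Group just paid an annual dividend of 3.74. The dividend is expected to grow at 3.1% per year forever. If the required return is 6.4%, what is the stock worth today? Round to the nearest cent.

D₁ = D₀ × (1 + g) = 3.74 × 1.031 = 3.8559
Growing perpetuity: P = D₁ / (r − g) = 3.8559 / (0.064 − 0.031) = 116.85

116.85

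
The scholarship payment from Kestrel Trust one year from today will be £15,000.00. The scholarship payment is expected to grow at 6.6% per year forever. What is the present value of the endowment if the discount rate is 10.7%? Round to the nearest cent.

Growing perpetuity: P = D₁ / (r − g) = £15,000.0000 / (0.107 − 0.066) = £365,853.66

£365853.66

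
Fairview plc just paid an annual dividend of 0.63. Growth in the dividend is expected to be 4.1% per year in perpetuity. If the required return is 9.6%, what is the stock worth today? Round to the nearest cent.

11.92

D₁ = D₀ × (1 + g) = 0.63 × 1.041 = 0.6558
Growing perpetuity: P = D₁ / (r − g) = 0.6558 / (0.096 − 0.041) = 11.92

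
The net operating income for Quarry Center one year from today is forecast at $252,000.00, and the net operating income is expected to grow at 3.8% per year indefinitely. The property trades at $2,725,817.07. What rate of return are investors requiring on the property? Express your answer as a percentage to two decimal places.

13.04%

P = D₁/(r − g) ⇒ r = D₁/P + g = $252,000.0000/$2,725,817.07 + 0.038 = 0.092449 + 0.038 = 0.130449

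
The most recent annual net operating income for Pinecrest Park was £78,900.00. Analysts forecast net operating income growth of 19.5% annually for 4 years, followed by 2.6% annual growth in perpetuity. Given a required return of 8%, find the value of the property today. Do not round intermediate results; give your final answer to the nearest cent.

D_1 = 94285.50000
D_2 = 112671.17250
D_3 = 134642.05114
D_4 = 160897.25111
Terminal value at year 4: TV = D_4×(1+g_2)/(r−g_2) = 165080.57964/0.054 = 3057047.77108
P_0 = D_1/(1+r)^1 + D_2/(1+r)^2 + D_3/(1+r)^3 + D_4/(1+r)^4 + TV/(1+r)^4
    = 87301.38889 + 96597.37011 + 106883.20119 + 118264.28280 + 2247021.37317 = 2656067.61616

£2656067.62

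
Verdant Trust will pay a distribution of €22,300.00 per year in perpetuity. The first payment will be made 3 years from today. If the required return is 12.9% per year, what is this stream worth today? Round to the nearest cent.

€135621.10

Value at end of year 2: C / r = €22,300.00 / 0.129 = €172,868.2171
Discount to today: PV = €172,868.2171 / (1 + 0.129)^2 = €172,868.2171 / 1.274641 = €135,621.10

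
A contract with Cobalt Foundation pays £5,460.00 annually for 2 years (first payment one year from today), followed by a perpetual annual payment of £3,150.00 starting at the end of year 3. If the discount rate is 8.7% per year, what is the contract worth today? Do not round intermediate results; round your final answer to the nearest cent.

PV of 2-year annuity: £5,460.00 × [1 − (1+0.087)^−2] / 0.087 = 9643.97339
Perpetuity value at year 2: £3,150.00 / 0.087 = 36206.89655
PV of perpetuity: 36206.89655 / (1+0.087)^2 = 30643.06575
Total PV = 9643.97339 + 30643.06575 = 40287.03914

£40287.04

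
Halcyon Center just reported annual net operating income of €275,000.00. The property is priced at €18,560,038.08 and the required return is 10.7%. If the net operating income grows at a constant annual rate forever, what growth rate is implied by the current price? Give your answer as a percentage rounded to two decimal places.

9.08%

P = D₀(1+g)/(r−g) ⇒ P(r−g) = D₀(1+g) ⇒ g(P+D₀) = P·r − D₀
g = (P·r − D₀)/(P + D₀) = (€18,560,038.08×0.107 − €275,000.00) / (€18,560,038.08 + €275,000.00) = 0.090837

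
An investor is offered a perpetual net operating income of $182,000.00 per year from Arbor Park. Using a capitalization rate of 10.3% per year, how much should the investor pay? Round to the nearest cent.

Level perpetuity: PV = C / r = $182,000.00 / 0.103 = $1,766,990.29

$1766990.29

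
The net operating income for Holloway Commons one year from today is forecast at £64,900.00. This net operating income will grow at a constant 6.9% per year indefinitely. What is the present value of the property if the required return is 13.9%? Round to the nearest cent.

Growing perpetuity: P = D₁ / (r − g) = £64,900.0000 / (0.139 − 0.069) = £927,142.86

£927142.86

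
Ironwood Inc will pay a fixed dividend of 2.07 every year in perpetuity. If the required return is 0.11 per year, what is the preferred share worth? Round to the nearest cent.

Level perpetuity: PV = C / r = 2.07 / 0.11 = 18.82

18.82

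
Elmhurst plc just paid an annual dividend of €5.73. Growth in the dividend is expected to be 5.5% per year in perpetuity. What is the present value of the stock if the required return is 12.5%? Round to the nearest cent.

€86.36

D₁ = D₀ × (1 + g) = €5.73 × 1.055 = €6.0452
Growing perpetuity: P = D₁ / (r − g) = €6.0452 / (0.125 − 0.055) = €86.36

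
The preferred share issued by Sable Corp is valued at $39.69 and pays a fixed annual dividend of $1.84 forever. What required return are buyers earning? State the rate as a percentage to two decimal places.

P = C/r ⇒ r = C/P = $1.84/$39.69 = 0.046359

4.64%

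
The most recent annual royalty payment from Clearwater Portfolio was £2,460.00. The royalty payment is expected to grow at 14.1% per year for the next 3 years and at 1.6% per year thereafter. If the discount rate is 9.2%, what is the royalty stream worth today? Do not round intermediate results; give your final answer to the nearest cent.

D_1 = 2806.86000
D_2 = 3202.62726
D_3 = 3654.19770
Terminal value at year 3: TV = D_3×(1+g_2)/(r−g_2) = 3712.66487/0.076 = 48850.85351
P_0 = D_1/(1+r)^1 + D_2/(1+r)^2 + D_3/(1+r)^3 + TV/(1+r)^3
    = 2570.38462 + 2685.72239 + 2806.23557 + 37514.93868 = 45577.28125

£45577.28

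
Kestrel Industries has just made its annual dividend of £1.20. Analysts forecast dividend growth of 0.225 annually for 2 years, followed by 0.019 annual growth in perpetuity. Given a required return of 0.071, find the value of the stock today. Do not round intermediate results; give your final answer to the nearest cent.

D_1 = 1.47000
D_2 = 1.80075
Terminal value at year 2: TV = D_2×(1+g_2)/(r−g_2) = 1.83496/0.052 = 35.28777
P_0 = D_1/(1+r)^1 + D_2/(1+r)^2 + TV/(1+r)^2
    = 1.37255 + 1.56991 + 30.76418 = 33.70664

£33.71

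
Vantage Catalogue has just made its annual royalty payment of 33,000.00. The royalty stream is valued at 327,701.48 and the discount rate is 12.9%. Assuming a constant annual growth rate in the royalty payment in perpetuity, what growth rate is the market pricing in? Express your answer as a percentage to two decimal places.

2.57%

P = D₀(1+g)/(r−g) ⇒ P(r−g) = D₀(1+g) ⇒ g(P+D₀) = P·r − D₀
g = (P·r − D₀)/(P + D₀) = (327,701.48×0.129 − 33,000.00) / (327,701.48 + 33,000.00) = 0.025710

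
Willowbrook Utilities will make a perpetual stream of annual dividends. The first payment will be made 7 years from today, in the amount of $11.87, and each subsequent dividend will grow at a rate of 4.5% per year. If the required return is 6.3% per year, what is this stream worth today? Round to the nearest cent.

$457.07

Value at end of year 6: C₁ / (r − g) = $11.87 / (0.063 − 0.045) = $659.4444
Discount to today: PV = $659.4444 / (1 + 0.063)^6 = $659.4444 / 1.442778 = $457.07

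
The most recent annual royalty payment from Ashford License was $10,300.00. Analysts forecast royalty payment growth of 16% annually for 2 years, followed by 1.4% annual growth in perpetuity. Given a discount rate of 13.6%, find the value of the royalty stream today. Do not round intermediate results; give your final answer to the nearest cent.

D_1 = 11948.00000
D_2 = 13859.68000
Terminal value at year 2: TV = D_2×(1+g_2)/(r−g_2) = 14053.71552/0.122 = 115194.38951
P_0 = D_1/(1+r)^1 + D_2/(1+r)^2 + TV/(1+r)^2
    = 10517.60563 + 10739.80857 + 89263.65483 = 110521.06904

$110521.07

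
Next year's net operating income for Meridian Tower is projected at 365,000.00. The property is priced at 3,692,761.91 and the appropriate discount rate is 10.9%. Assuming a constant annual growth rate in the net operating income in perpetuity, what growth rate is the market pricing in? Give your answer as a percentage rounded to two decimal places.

1.02%

P = D₁/(r−g) ⇒ g = r − D₁/P = 0.109 − 365,000.00/3,692,761.91 = 0.010158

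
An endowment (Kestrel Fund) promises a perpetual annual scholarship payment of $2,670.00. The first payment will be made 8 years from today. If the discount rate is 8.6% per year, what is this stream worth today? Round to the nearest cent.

Value at end of year 7: C / r = $2,670.00 / 0.086 = $31,046.5116
Discount to today: PV = $31,046.5116 / (1 + 0.086)^7 = $31,046.5116 / 1.781594 = $17,426.25

$17426.25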